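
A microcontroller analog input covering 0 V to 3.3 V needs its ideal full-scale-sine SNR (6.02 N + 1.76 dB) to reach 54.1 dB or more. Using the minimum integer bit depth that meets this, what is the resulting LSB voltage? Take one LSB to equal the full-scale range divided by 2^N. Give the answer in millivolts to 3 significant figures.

Range is 3.3 V.
Solving 6.02 N ≥ 54.1 − 1.76: N ≥ 8.694. Round up → N = 9.
LSB = 3.3 V / 2^9 = 6.45 mV.

6.45 mV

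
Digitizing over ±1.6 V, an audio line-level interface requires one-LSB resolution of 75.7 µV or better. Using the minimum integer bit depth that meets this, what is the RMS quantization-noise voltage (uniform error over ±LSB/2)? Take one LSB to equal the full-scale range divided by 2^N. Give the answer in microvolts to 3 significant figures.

14.1 µV

Span: 1.6 V − (-1.6 V) = 3.2 V.
Need 2^N ≥ 3.2 V / 75.7 µV = 42270 → N_min = 16.
Step size = 3.2/65536 V = 48.828 µV.
V_rms = LSB/√12 = 14.1 µV.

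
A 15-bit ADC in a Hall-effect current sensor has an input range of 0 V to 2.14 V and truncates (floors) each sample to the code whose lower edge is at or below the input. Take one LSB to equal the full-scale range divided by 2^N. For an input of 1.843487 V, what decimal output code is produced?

Range is 2.14 V. LSB = 2.14 V / 2^15 ≈ 65.31 µV.
(V_in − V_min) × 2^15/range = (1.843487 − (0)) × 32768/2.14 = 28227.749.
Floor → code = 28227.

28227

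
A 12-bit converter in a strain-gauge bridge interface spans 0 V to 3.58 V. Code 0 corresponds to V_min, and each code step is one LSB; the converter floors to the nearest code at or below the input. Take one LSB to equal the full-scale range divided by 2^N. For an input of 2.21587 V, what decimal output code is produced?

2535

Range is 3.58 V. LSB = 3.58 V / 2^12 ≈ 0.8740 mV.
V_in − V_min = 2.21587 − (0) = 2.21587 V.
Divide by LSB: 2.21587 × 4096/3.58 = 2535.2524.
Truncating gives code 2535.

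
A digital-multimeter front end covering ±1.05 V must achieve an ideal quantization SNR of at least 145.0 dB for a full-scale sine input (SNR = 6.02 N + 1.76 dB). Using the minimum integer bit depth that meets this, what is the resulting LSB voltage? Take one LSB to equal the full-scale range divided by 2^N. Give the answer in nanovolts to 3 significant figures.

125 nV

Full-scale range = 1.05 V − (-1.05 V) = 2.1 V.
6.02 N + 1.76 ≥ 145.0 gives N ≥ 23.794, so the minimum integer is 24.
LSB = 2.1 V ÷ 2^24 = 2.1/16777216 V = 125 nV.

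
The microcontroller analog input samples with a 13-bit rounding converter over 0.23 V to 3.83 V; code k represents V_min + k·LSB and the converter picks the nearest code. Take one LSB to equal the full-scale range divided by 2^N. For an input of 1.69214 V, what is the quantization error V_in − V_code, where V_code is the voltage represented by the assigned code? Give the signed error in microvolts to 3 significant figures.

Span: 3.83 V − (0.23 V) = 3.6 V. LSB = 3.6 V / 2^13 ≈ 439.5 µV.
Position in LSBs: (1.69214 − (0.23)) × 8192/3.6 = 3327.1808; rounding gives k = 3327.
V_code = V_min + k × range/2^13 = 0.23 + 3327 × 3.6/8192 = 1.692060547 V.
e = 1.69214 − (1.692060547) = +79.5 µV.

+79.5 µV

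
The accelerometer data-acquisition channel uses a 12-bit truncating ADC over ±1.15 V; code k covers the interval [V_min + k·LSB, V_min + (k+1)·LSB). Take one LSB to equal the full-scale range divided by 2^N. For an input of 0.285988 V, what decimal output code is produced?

Range = 1.15 − (-1.15) = 2.3 V. LSB = 2.3 V / 2^12 ≈ 0.5615 mV.
code = ⌊(V_in − V_min)/LSB⌋ = ⌊(V_in − V_min) × 2^12 / range⌋
     = ⌊(0.285988 − (-1.15)) × 4096 / 2.3⌋ = ⌊1.435988 × 4096/2.3⌋
     = ⌊2557.307⌋ = 2557.

2557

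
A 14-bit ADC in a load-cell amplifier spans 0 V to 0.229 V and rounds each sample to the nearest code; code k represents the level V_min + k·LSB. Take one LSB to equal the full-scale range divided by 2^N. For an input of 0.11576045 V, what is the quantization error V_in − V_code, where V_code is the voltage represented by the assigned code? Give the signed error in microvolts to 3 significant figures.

+2.52 µV

Range is 0.229 V. LSB = 0.229 V / 2^14 ≈ 13.98 µV.
(0.11576045 − (0)) / LSB = 0.11576045 × 16384/0.229 = 8282.1800. Nearest integer: k = 8282.
Reconstructed level: 0 + 8282 × 0.229/16384 V = 0.11575793457 V.
Error = V_in − V_code = 0.11576045 − (0.11575793457) = +2.52 µV.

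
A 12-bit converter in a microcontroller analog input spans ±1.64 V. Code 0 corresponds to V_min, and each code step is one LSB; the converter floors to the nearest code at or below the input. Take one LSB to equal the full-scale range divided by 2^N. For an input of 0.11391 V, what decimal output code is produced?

2190

The full-scale span is 1.64 − (-1.64) = 3.28 V. LSB = 3.28 V / 2^12 ≈ 0.8008 mV.
code = ⌊(V_in − V_min)/LSB⌋ = ⌊(V_in − V_min) × 2^12 / range⌋
     = ⌊(0.11391 − (-1.64)) × 4096 / 3.28⌋ = ⌊1.75391 × 4096/3.28⌋
     = ⌊2190.249⌋ = 2190.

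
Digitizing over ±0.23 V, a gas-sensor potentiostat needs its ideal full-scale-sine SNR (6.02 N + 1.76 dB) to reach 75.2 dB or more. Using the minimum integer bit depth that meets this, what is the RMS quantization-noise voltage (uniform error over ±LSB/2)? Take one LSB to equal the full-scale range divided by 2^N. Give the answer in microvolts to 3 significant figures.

16.2 µV

Full-scale range = 0.23 V − (-0.23 V) = 0.46 V.
N ≥ (75.2 − 1.76)/6.02 = 12.199 → N_min = 13.
LSB = 0.46 V ÷ 2^13 = 0.46/8192 V = 56.152 µV.
V_rms = LSB/√12 = 16.2 µV.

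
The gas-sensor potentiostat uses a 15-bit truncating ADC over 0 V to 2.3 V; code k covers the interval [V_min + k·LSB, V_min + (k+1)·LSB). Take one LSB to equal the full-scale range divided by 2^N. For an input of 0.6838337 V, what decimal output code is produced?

Range is 2.3 V. LSB = 2.3 V / 2^15 ≈ 70.19 µV.
(V_in − V_min) × 2^15/range = (0.6838337 − (0)) × 32768/2.3 = 9742.549.
Floor → code = 9742.

9742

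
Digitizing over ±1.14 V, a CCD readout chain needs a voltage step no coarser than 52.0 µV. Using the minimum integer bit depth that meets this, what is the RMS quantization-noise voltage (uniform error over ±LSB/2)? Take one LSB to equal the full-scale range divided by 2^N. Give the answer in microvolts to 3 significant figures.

The full-scale span is 1.14 − (-1.14) = 2.28 V.
Required number of levels: 2.28/52.0 µV = 43846; smallest N with 2^N ≥ that is 16.
One LSB is 2.28 V / 65536 = 34.790 µV.
σ_q = LSB/√12 = 34.790 µV/3.4641 = 10.0 µV.

10.0 µV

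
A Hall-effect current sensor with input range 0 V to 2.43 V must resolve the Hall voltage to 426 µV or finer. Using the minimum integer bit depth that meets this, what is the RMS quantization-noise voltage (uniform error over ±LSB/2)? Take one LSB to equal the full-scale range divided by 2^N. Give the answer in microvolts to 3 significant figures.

85.6 µV

Full-scale range = 2.43 V.
Levels needed ≥ 2.43/426 µV = 5704. 2^13 = 8192 suffices, so N_min = 13.
Step size = 2.43/8192 V = 296.63 µV.
σ_q = LSB/√12 = 296.63 µV/3.4641 = 85.6 µV.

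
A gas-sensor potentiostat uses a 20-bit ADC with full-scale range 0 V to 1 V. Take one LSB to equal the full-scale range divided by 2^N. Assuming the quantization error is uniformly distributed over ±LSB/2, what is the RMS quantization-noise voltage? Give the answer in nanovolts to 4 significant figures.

275.3 nV

V_FS = 1 V.
One LSB is 1 V / 1048576 = 0.953674 µV.
V_rms = LSB/√12 = 0.953674 µV / √12 = 275.3 nV.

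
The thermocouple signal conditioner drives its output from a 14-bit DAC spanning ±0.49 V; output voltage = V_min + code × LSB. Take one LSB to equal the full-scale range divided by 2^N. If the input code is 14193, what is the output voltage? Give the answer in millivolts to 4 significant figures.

358.9 mV

Range = 0.49 − (-0.49) = 0.98 V. LSB = 0.98 V / 2^14.
V_out = V_min + code × LSB = -0.49 V + 14193 × 0.98 V / 16384
      = -0.49 V + 0.848947 V = 0.358947 V.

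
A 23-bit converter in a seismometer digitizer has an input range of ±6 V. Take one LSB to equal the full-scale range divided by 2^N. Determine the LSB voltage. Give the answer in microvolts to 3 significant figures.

Range = 6 − (-6) = 12 V.
There are 2^23 = 8388608 steps.
One LSB is 12 V / 8388608 = 1.43 µV.

1.43 µV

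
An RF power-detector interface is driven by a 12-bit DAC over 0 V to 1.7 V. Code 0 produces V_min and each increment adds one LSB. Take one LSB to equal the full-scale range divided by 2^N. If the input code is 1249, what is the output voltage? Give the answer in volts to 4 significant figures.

0.5184 V

V_FS = 1.7 V. LSB = 1.7 V / 2^12.
Output = V_min + (1249/4096) × range = 0 + 0.304932 × 1.7 V
      = 0 + 0.518384 = 0.518384 V.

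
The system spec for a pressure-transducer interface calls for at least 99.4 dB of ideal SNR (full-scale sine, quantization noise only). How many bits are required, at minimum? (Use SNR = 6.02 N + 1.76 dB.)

Solving 6.02 N ≥ 99.4 − 1.76: N ≥ 16.219. Round up → N = 17.

17 bits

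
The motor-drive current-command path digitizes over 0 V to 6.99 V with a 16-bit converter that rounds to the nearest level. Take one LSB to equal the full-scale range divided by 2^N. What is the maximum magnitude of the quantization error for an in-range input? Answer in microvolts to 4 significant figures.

53.33 µV

V_FS = 6.99 V.
Step size = 6.99/65536 V = 106.659 µV.
|e|_max = LSB/2 = 53.33 µV.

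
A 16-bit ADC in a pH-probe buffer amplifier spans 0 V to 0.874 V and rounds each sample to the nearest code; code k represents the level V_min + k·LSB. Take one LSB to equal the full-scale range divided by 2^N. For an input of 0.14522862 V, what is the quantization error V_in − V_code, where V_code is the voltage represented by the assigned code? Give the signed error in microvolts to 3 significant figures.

V_FS = 0.874 V. LSB = 0.874 V / 2^16 ≈ 13.34 µV.
(0.14522862 − (0)) / LSB = 0.14522862 × 65536/0.874 = 10889.8202. Nearest integer: k = 10890.
Reconstructed level: 0 + 10890 × 0.874/65536 V = 0.14523101807 V.
V_in − V_code = 0.14522862 − (0.14523101807) = −2.40 µV.

−2.40 µV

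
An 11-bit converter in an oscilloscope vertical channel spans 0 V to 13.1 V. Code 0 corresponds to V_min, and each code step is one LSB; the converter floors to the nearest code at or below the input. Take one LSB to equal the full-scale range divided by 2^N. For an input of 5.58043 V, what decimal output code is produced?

872

Full-scale range = 13.1 V. LSB = 13.1 V / 2^11 ≈ 6.396 mV.
(V_in − V_min) × 2^11/range = (5.58043 − (0)) × 2048/13.1 = 872.421.
Floor → code = 872.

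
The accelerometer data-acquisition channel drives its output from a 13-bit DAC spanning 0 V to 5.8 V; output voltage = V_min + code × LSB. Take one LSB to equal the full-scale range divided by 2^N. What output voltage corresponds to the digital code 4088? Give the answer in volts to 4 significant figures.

2.894 V

Full-scale range = 5.8 V. LSB = 5.8 V / 2^13.
V_out = 0 + 4088 × (5.8/8192) V
      = 0 + 2.89434 = 2.89434 V.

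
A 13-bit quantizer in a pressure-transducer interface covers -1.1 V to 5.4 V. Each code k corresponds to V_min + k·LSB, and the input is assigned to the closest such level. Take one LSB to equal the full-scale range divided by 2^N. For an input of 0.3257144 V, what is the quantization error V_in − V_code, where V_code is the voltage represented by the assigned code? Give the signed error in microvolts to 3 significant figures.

Span: 5.4 V − (-1.1 V) = 6.5 V. LSB = 6.5 V / 2^13 ≈ 0.7935 mV.
Position in LSBs: (0.3257144 − (-1.1)) × 8192/6.5 = 1796.8388; rounding gives k = 1797.
V_code = -1.1 + (1797/8192) × 6.5 = 0.3258422852 V.
e = 0.3257144 − (0.3258422852) = −128 µV.

−128 µV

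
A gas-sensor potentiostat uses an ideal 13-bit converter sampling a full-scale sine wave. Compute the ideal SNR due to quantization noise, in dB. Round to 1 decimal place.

80.0 dB

6.02(13) + 1.76 = 78.26 + 1.76 = 80.02 dB.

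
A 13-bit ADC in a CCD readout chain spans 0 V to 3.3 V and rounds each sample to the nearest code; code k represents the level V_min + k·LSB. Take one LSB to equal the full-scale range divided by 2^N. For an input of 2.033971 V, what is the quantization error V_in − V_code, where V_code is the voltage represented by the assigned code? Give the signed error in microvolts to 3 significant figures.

+72.1 µV

Range is 3.3 V. LSB = 3.3 V / 2^13 ≈ 402.8 µV.
(V_in − V_min)/LSB = (2.033971 − (0)) × 8192/3.3 = 5049.1789 → nearest code k = 5049.
Reconstructed level: 0 + 5049 × 3.3/8192 V = 2.033898926 V.
V_in − V_code = 2.033971 − (2.033898926) = +72.1 µV.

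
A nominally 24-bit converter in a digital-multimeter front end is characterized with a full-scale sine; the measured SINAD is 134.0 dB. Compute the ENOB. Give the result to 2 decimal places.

21.97 bits

ENOB = (134.0 − 1.76)/6.02 = 21.9668 bits.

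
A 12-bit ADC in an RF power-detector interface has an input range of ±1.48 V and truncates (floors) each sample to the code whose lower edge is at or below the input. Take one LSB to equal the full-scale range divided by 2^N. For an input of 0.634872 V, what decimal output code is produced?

2926

Span: 1.48 V − (-1.48 V) = 2.96 V. LSB = 2.96 V / 2^12 ≈ 0.7227 mV.
(V_in − V_min) × 2^12/range = (0.634872 − (-1.48)) × 4096/2.96 = 2926.526.
Floor → code = 2926.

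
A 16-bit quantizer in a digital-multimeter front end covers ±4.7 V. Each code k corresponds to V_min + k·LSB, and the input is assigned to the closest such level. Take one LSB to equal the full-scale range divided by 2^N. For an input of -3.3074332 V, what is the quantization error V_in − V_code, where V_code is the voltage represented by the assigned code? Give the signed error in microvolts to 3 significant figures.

−20.5 µV

Full-scale range = 4.7 V − (-4.7 V) = 9.4 V. LSB = 9.4 V / 2^16 ≈ 143.4 µV.
Position in LSBs: (-3.3074332 − (-4.7)) × 65536/9.4 = 9708.8572; rounding gives k = 9709.
V_code = V_min + k × range/2^16 = -4.7 + 9709 × 9.4/65536 = -3.3074127197 V.
Error = V_in − V_code = -3.3074332 − (-3.3074127197) = −20.5 µV.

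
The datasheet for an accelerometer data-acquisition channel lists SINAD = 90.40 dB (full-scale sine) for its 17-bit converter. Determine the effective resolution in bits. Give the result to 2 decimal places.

14.72 bits

ENOB = (90.40 − 1.76)/6.02 = 14.7243 bits.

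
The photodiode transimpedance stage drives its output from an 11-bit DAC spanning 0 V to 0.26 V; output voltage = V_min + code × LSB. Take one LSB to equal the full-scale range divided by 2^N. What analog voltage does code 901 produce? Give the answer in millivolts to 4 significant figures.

V_FS = 0.26 V. LSB = 0.26 V / 2^11.
V_out = 0 + 901 × (0.26/2048) V
      = 0 + 0.114385 = 0.114385 V.

114.4 mV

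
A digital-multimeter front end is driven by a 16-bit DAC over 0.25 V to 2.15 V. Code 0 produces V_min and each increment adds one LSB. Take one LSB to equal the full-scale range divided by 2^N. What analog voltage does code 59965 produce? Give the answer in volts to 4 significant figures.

1.988 V

Span: 2.15 V − (0.25 V) = 1.9 V. LSB = 1.9 V / 2^16.
V_out = 0.25 + 59965 × (1.9/65536) V
      = 0.25 V + 1.73849 V = 1.98849 V.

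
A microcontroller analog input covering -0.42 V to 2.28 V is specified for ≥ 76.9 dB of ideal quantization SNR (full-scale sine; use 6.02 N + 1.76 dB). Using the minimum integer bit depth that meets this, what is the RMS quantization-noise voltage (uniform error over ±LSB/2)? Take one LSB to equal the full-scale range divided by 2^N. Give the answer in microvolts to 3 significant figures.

Range = 2.28 − (-0.42) = 2.7 V.
Required N = ⌈(76.9 − 1.76)/6.02⌉ = ⌈12.482⌉ = 13.
LSB = 2.7 V ÷ 2^13 = 2.7/8192 V = 329.59 µV.
RMS noise = LSB/√12 = 95.1 µV.

95.1 µV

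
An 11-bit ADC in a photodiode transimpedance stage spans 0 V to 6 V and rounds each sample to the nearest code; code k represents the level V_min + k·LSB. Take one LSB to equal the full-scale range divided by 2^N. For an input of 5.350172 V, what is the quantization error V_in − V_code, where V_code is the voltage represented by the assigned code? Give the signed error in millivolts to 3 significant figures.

Span = 6 V. LSB = 6 V / 2^11 ≈ 2.930 mV.
Position in LSBs: (5.350172 − (0)) × 2048/6 = 1826.1920; rounding gives k = 1826.
Reconstructed level: 0 + 1826 × 6/2048 V = 5.349609375 V.
V_in − V_code = 5.350172 − (5.349609375) = +0.563 mV.

+0.563 mV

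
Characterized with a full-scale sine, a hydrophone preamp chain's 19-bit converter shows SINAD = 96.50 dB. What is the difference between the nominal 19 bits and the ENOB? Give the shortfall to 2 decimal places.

3.26 bits

Effective bits = (96.50 − 1.76)/6.02 = 15.7375.
Lost resolution: 19 − 15.7375 = 3.2625 bits.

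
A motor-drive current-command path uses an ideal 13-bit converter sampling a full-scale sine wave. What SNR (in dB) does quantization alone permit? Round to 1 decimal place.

6.02(13) + 1.76 = 78.26 + 1.76 = 80.02 dB.

80.0 dB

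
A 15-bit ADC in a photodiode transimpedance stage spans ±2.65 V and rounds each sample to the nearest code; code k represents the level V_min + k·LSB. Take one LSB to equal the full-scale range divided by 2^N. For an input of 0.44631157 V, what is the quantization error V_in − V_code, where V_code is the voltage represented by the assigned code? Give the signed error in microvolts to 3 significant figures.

+62.2 µV

The full-scale span is 2.65 − (-2.65) = 5.3 V. LSB = 5.3 V / 2^15 ≈ 161.7 µV.
(0.44631157 − (-2.65)) / LSB = 3.09631157 × 32768/5.3 = 19143.3844. Nearest integer: k = 19143.
V_code = -2.65 + (19143/32768) × 5.3 = 0.44624938965 V.
Error = V_in − V_code = 0.44631157 − (0.44624938965) = +62.2 µV.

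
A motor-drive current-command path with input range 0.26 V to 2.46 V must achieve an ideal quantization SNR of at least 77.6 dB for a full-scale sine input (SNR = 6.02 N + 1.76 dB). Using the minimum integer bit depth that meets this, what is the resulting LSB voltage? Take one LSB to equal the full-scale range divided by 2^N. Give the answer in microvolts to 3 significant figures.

269 µV

Range = 2.46 − (0.26) = 2.2 V.
Required N = ⌈(77.6 − 1.76)/6.02⌉ = ⌈12.598⌉ = 13.
LSB = 2.2 V / 2^13 = 269 µV.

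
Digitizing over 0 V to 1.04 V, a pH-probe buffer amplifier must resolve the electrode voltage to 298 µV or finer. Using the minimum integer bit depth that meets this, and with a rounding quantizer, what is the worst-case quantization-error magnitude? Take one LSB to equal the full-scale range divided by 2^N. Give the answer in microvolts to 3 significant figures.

127 µV

Span = 1.04 V.
1.04 V / 298 µV = 3490. Since 2^11 = 2048 and 2^12 = 4096, N = 12.
Step size = 1.04/4096 V = 253.91 µV.
|e|_max = LSB/2 = 127 µV.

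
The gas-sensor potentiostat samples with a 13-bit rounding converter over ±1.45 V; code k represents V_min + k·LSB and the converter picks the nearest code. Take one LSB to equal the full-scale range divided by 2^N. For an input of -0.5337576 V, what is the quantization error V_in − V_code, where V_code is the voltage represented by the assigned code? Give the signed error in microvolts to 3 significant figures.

+80.3 µV

The full-scale span is 1.45 − (-1.45) = 2.9 V. LSB = 2.9 V / 2^13 ≈ 354.0 µV.
(-0.5337576 − (-1.45)) / LSB = 0.9162424 × 8192/2.9 = 2588.2268. Nearest integer: k = 2588.
V_code = V_min + k × range/2^13 = -1.45 + 2588 × 2.9/8192 = -0.5338378906 V.
V_in − V_code = -0.5337576 − (-0.5338378906) = +80.3 µV.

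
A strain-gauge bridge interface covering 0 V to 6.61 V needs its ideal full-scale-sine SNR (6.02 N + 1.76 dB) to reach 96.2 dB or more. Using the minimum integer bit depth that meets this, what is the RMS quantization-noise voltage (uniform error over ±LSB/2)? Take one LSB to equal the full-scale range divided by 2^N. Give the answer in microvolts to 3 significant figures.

Full-scale range = 6.61 V.
6.02 N + 1.76 ≥ 96.2 gives N ≥ 15.688, so the minimum integer is 16.
Step size = 6.61/65536 V = 100.86 µV.
V_rms = LSB/√12 = 29.1 µV.

29.1 µV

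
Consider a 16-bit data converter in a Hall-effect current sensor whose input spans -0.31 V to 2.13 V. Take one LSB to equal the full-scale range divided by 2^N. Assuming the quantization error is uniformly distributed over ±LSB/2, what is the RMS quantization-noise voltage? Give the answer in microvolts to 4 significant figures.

Range = 2.13 − (-0.31) = 2.44 V.
LSB = 2.44 V ÷ 2^16 = 2.44/65536 V = 37.2314 µV.
For a uniform distribution on [−LSB/2, +LSB/2], V_rms = LSB/√12 = 37.2314 µV/3.4641 = 10.75 µV.

10.75 µV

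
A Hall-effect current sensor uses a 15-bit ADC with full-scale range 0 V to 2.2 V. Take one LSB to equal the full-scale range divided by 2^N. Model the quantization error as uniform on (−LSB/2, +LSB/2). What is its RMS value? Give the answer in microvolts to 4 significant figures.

19.38 µV

Span = 2.2 V.
LSB = 2.2 V / 2^15 = 67.1387 µV.
V_rms = LSB/√12 = 67.1387 µV / √12 = 19.38 µV.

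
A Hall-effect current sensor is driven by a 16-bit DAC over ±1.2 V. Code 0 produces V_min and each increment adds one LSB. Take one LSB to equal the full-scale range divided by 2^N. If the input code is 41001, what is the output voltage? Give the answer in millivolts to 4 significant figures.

301.5 mV

Full-scale range = 1.2 V − (-1.2 V) = 2.4 V. LSB = 2.4 V / 2^16.
V_out = V_min + code × LSB = -1.2 V + 41001 × 2.4 V / 65536
      = -1.2 + 1.50150 = 0.301501 V.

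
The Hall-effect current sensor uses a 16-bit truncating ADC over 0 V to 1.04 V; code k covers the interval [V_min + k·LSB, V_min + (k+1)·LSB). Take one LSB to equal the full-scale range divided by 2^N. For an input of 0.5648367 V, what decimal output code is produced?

35593

Span = 1.04 V. LSB = 1.04 V / 2^16 ≈ 15.87 µV.
code = ⌊(V_in − V_min)/LSB⌋ = ⌊(V_in − V_min) × 2^16 / range⌋
     = ⌊(0.5648367 − (0)) × 65536 / 1.04⌋ = ⌊0.5648367 × 65536/1.04⌋
     = ⌊35593.402⌋ = 35593.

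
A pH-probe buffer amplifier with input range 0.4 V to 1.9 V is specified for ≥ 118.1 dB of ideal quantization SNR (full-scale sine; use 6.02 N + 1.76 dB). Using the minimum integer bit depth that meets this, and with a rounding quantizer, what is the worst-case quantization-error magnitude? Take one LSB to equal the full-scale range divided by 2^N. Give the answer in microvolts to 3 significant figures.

Full-scale range = 1.9 V − (0.4 V) = 1.5 V.
Required N = ⌈(118.1 − 1.76)/6.02⌉ = ⌈19.326⌉ = 20.
One LSB is 1.5 V / 1048576 = 1.4305 µV.
Half an LSB is 0.715 µV.

0.715 µV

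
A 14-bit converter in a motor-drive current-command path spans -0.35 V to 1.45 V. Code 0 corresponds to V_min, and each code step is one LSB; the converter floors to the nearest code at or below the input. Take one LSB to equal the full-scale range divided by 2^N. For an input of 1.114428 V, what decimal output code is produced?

Full-scale range = 1.45 V − (-0.35 V) = 1.8 V. LSB = 1.8 V / 2^14 ≈ 109.9 µV.
code = ⌊(V_in − V_min)/LSB⌋ = ⌊(V_in − V_min) × 2^14 / range⌋
     = ⌊(1.114428 − (-0.35)) × 16384 / 1.8⌋ = ⌊1.464428 × 16384/1.8⌋
     = ⌊13329.549⌋ = 13329.

13329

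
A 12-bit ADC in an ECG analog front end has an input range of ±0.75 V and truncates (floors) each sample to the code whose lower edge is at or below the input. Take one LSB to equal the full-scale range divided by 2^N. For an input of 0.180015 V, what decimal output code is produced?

Span: 0.75 V − (-0.75 V) = 1.5 V. LSB = 1.5 V / 2^12 ≈ 366.2 µV.
V_in − V_min = 0.180015 − (-0.75) = 0.930015 V.
Divide by LSB: 0.930015 × 4096/1.5 = 2539.5610.
Truncating gives code 2539.

2539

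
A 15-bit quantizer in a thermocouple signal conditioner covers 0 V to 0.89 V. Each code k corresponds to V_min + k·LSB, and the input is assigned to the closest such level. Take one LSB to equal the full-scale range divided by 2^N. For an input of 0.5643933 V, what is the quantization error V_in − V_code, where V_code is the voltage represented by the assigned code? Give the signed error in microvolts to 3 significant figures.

V_FS = 0.89 V. LSB = 0.89 V / 2^15 ≈ 27.16 µV.
(V_in − V_min)/LSB = (0.5643933 − (0)) × 32768/0.89 = 20779.8198 → nearest code k = 20780.
V_code = 0 + (20780/32768) × 0.89 = 0.56439819336 V.
V_in − V_code = 0.5643933 − (0.56439819336) = −4.89 µV.

−4.89 µV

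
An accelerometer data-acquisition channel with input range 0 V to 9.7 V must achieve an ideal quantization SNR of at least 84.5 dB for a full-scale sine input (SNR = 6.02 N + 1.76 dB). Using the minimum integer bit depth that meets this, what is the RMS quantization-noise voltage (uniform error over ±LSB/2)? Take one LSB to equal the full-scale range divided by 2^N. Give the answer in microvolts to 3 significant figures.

171 µV

V_FS = 9.7 V.
N ≥ (84.5 − 1.76)/6.02 = 13.744 → N_min = 14.
LSB = 9.7 V ÷ 2^14 = 9.7/16384 V = 0.59204 mV.
V_rms = LSB/√12 = 171 µV.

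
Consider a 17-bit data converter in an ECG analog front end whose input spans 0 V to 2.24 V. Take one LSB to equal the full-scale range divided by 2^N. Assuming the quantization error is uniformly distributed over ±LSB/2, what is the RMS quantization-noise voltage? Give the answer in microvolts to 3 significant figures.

4.93 µV

Full-scale range = 2.24 V.
Step size = 2.24/131072 V = 17.090 µV.
V_rms = LSB/√12 = 17.090 µV / √12 = 4.93 µV.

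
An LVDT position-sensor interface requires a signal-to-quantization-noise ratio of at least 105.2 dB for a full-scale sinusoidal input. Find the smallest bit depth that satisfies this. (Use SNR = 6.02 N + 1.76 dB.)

Solving 6.02 N ≥ 105.2 − 1.76: N ≥ 17.183. Round up → N = 18.

18 bits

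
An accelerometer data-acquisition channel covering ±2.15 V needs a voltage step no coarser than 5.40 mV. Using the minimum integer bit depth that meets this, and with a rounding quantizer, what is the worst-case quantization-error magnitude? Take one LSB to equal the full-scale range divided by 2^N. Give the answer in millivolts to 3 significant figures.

2.10 mV

Range = 2.15 − (-2.15) = 4.3 V.
Levels needed ≥ 4.3/5.40 mV = 796.3. 2^10 = 1024 suffices, so N_min = 10.
One LSB is 4.3 V / 1024 = 4.1992 mV.
Half an LSB is 2.10 mV.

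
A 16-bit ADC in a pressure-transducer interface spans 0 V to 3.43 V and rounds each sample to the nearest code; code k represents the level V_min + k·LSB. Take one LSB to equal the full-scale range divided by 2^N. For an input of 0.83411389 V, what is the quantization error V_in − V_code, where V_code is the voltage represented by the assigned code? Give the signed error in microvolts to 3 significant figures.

+8.82 µV

V_FS = 3.43 V. LSB = 3.43 V / 2^16 ≈ 52.34 µV.
(V_in − V_min)/LSB = (0.83411389 − (0)) × 65536/3.43 = 15937.1685 → nearest code k = 15937.
Reconstructed level: 0 + 15937 × 3.43/65536 V = 0.83410507202 V.
V_in − V_code = 0.83411389 − (0.83410507202) = +8.82 µV.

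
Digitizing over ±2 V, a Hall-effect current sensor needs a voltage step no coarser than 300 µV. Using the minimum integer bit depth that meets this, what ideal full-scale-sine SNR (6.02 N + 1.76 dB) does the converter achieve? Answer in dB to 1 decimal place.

Span: 2 V − (-2 V) = 4 V.
Levels needed ≥ 4/300 µV = 13330. 2^14 = 16384 suffices, so N_min = 14.
6.02(14) + 1.76 = 86.04 dB.

86.0 dB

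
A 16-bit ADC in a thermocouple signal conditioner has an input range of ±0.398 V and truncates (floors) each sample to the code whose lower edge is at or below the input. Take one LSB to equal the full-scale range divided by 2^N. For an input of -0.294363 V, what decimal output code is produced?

8532

Range = 0.398 − (-0.398) = 0.796 V. LSB = 0.796 V / 2^16 ≈ 12.15 µV.
V_in − V_min = -0.294363 − (-0.398) = 0.103637 V.
Divide by LSB: 0.103637 × 65536/0.796 = 8532.6061.
Truncating gives code 8532.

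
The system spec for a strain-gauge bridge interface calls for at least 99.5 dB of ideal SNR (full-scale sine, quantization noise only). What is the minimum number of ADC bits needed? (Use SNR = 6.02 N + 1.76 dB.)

Required N = ⌈(99.5 − 1.76)/6.02⌉ = ⌈16.236⌉ = 17.

17 bits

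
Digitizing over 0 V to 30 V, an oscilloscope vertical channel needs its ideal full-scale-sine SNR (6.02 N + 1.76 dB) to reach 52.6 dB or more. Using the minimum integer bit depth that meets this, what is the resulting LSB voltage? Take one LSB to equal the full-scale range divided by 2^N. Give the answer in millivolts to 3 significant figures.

V_FS = 30 V.
Solving 6.02 N ≥ 52.6 − 1.76: N ≥ 8.445. Round up → N = 9.
One LSB is 30 V / 512 = 58.6 mV.

58.6 mV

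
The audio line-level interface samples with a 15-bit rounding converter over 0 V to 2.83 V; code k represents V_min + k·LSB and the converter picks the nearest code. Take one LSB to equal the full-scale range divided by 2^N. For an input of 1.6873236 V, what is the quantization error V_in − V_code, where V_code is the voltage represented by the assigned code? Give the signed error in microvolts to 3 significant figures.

Full-scale range = 2.83 V. LSB = 2.83 V / 2^15 ≈ 86.36 µV.
(V_in − V_min)/LSB = (1.6873236 − (0)) × 32768/2.83 = 19537.1801 → nearest code k = 19537.
V_code = 0 + (19537/32768) × 2.83 = 1.6873080444 V.
Error = V_in − V_code = 1.6873236 − (1.6873080444) = +15.6 µV.

+15.6 µV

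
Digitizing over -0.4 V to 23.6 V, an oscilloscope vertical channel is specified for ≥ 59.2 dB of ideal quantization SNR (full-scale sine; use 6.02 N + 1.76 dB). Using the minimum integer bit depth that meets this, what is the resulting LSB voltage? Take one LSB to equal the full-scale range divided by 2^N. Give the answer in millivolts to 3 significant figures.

Span: 23.6 V − (-0.4 V) = 24 V.
6.02 N + 1.76 ≥ 59.2 gives N ≥ 9.542, so the minimum integer is 10.
One LSB is 24 V / 1024 = 23.4 mV.

23.4 mV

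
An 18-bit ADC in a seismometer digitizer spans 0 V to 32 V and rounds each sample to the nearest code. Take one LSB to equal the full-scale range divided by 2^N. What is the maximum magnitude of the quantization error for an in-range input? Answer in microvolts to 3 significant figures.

Full-scale range = 32 V.
One LSB is 32 V / 262144 = 122.07 µV.
|e|_max = LSB/2 = 61.0 µV.

61.0 µV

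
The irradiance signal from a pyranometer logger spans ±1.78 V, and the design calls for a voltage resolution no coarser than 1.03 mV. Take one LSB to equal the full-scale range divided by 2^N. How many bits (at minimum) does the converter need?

12 bits

Span: 1.78 V − (-1.78 V) = 3.56 V.
Levels needed ≥ 3.56/1.03 mV = 3456. 2^12 = 4096 suffices, so N_min = 12.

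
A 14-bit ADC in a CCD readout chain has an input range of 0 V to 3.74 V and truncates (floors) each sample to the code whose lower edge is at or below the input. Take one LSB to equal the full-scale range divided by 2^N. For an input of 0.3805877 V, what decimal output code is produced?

1667

Range is 3.74 V. LSB = 3.74 V / 2^14 ≈ 228.3 µV.
(V_in − V_min) × 2^14/range = (0.3805877 − (0)) × 16384/3.74 = 1667.259.
Floor → code = 1667.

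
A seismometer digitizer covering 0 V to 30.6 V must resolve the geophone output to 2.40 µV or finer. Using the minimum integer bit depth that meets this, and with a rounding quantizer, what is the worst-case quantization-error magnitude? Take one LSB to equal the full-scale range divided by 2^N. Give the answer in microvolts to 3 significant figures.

Range is 30.6 V.
Levels needed ≥ 30.6/2.40 µV = 1.275e7. 2^24 = 16777216 suffices, so N_min = 24.
LSB = 30.6 V / 2^24 = 1.8239 µV.
|e|_max = LSB/2 = 0.912 µV.

0.912 µV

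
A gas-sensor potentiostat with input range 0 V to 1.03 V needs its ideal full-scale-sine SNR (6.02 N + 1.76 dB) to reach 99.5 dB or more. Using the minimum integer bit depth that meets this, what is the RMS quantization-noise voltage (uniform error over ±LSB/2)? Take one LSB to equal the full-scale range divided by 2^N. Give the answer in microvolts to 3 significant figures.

Full-scale range = 1.03 V.
Solving 6.02 N ≥ 99.5 − 1.76: N ≥ 16.236. Round up → N = 17.
Step size = 1.03/131072 V = 7.8583 µV.
V_rms = LSB/√12 = 2.27 µV.

2.27 µV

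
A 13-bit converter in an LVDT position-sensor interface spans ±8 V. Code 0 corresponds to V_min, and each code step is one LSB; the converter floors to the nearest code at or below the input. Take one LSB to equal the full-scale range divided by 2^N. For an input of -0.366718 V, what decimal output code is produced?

Full-scale range = 8 V − (-8 V) = 16 V. LSB = 16 V / 2^13 ≈ 1.953 mV.
(V_in − V_min) × 2^13/range = (-0.366718 − (-8)) × 8192/16 = 3908.240.
Floor → code = 3908.

3908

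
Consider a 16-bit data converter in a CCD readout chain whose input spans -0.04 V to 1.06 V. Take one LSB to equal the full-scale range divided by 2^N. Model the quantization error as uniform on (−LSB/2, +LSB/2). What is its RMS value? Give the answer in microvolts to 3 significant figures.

4.85 µV

Full-scale range = 1.06 V − (-0.04 V) = 1.1 V.
One LSB is 1.1 V / 65536 = 16.785 µV.
RMS of a uniform error over width LSB is LSB/√12 = 4.85 µV.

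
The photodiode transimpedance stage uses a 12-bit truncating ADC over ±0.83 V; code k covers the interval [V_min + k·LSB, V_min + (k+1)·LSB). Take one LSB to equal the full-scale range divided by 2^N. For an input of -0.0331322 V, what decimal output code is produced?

1966

Full-scale range = 0.83 V − (-0.83 V) = 1.66 V. LSB = 1.66 V / 2^12 ≈ 405.3 µV.
(V_in − V_min) × 2^12/range = (-0.0331322 − (-0.83)) × 4096/1.66 = 1966.247.
Floor → code = 1966.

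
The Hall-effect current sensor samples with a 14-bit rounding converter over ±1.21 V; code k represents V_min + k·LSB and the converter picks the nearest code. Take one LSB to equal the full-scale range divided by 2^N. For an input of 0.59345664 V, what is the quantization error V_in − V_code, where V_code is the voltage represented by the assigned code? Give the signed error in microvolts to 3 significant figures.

−22.4 µV

Span: 1.21 V − (-1.21 V) = 2.42 V. LSB = 2.42 V / 2^14 ≈ 147.7 µV.
(0.59345664 − (-1.21)) / LSB = 1.80345664 × 16384/2.42 = 12209.8486. Nearest integer: k = 12210.
Reconstructed level: -1.21 + 12210 × 2.42/16384 V = 0.59347900391 V.
e = 0.59345664 − (0.59347900391) = −22.4 µV.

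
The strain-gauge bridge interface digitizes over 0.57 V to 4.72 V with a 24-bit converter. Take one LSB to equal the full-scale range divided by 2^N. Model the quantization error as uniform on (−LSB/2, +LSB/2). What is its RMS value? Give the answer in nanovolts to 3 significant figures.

71.4 nV

Full-scale range = 4.72 V − (0.57 V) = 4.15 V.
Step size = 4.15/16777216 V = 247.36 nV.
V_rms = LSB/√12 = 247.36 nV / √12 = 71.4 nV.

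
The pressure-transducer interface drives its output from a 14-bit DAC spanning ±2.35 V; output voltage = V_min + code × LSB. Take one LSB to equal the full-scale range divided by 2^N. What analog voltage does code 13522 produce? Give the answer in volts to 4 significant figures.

1.529 V

Full-scale range = 2.35 V − (-2.35 V) = 4.7 V. LSB = 4.7 V / 2^14.
V_out = V_min + code × LSB = -2.35 V + 13522 × 4.7 V / 16384
      = -2.35 + 3.87899 = 1.52899 V.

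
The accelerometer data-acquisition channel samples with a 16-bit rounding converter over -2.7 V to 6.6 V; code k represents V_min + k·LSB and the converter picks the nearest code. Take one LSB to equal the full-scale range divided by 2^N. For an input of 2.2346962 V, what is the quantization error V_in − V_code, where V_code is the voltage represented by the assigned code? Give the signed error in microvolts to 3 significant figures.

+31.3 µV

Full-scale range = 6.6 V − (-2.7 V) = 9.3 V. LSB = 9.3 V / 2^16 ≈ 141.9 µV.
(2.2346962 − (-2.7)) / LSB = 4.9346962 × 65536/9.3 = 34774.2204. Nearest integer: k = 34774.
V_code = -2.7 + (34774/65536) × 9.3 = 2.2346649170 V.
Error = V_in − V_code = 2.2346962 − (2.2346649170) = +31.3 µV.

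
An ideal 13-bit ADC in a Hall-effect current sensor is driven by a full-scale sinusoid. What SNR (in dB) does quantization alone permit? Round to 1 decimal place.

For an ideal N-bit converter with full-scale sine input, SNR = 6.02 N + 1.76 dB. SNR = 6.02 × 13 + 1.76 = 78.26 + 1.76 = 80.02 dB.

80.0 dB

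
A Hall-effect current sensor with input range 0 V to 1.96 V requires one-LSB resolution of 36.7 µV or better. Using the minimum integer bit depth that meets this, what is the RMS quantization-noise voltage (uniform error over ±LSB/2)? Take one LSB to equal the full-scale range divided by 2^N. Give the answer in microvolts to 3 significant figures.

8.63 µV

Range is 1.96 V.
Levels needed ≥ 1.96/36.7 µV = 53410. 2^16 = 65536 suffices, so N_min = 16.
Step size = 1.96/65536 V = 29.907 µV.
V_rms = LSB/√12 = 8.63 µV.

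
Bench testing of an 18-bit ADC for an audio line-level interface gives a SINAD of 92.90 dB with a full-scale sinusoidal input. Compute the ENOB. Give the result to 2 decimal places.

15.14 bits

ENOB = (92.90 − 1.76)/6.02 = 15.1395 bits.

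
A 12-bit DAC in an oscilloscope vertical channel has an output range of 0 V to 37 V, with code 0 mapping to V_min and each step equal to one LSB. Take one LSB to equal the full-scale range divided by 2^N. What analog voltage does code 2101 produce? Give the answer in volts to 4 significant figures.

18.98 V

Span = 37 V. LSB = 37 V / 2^12.
Output = V_min + (2101/4096) × range = 0 + 0.512939 × 37 V
      = 0 + 18.9788 = 18.9788 V.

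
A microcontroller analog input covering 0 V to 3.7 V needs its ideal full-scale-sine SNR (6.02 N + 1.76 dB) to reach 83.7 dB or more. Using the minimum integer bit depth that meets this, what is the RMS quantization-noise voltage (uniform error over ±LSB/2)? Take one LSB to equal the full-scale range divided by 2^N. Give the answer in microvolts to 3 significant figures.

Range is 3.7 V.
Solving 6.02 N ≥ 83.7 − 1.76: N ≥ 13.611. Round up → N = 14.
LSB = 3.7 V ÷ 2^14 = 3.7/16384 V = 225.83 µV.
RMS noise = LSB/√12 = 65.2 µV.

65.2 µV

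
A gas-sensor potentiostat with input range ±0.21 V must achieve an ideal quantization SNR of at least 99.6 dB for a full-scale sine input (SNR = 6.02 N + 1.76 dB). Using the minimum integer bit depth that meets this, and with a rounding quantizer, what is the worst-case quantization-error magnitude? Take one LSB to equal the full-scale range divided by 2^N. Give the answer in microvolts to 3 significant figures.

Full-scale range = 0.21 V − (-0.21 V) = 0.42 V.
Solving 6.02 N ≥ 99.6 − 1.76: N ≥ 16.252. Round up → N = 17.
LSB = 0.42 V ÷ 2^17 = 0.42/131072 V = 3.2043 µV.
Half an LSB is 1.60 µV.

1.60 µV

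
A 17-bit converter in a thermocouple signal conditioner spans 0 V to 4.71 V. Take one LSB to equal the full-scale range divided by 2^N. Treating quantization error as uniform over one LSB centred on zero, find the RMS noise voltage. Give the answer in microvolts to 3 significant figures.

Span = 4.71 V.
LSB = 4.71 V / 2^17 = 35.934 µV.
RMS of a uniform error over width LSB is LSB/√12 = 10.4 µV.

10.4 µV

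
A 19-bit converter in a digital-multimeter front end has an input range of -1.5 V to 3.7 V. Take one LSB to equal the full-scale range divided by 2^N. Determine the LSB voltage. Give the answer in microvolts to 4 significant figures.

9.918 µV

Range = 3.7 − (-1.5) = 5.2 V.
2^19 = 524288 levels.
One LSB is 5.2 V / 524288 = 9.918 µV.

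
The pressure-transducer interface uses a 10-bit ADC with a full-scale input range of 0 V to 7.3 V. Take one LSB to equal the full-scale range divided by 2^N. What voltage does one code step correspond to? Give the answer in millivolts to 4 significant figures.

Span = 7.3 V.
2^10 = 1024 levels.
LSB = 7.3 V ÷ 2^10 = 7.3/1024 V = 7.129 mV.

7.129 mV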